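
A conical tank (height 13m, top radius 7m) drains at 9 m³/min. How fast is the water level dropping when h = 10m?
1521/(4900π) ≈ 0.09881 m/min

r/h = 7/13, so r = (7/13)h
V = (1/3)πr²h = (1/3)π((7/13)h)²h = (49/507)πh³
dV/dh = (49/169)πh²
dh/dt = (dV/dt)/(dV/dh) = -9/((49/169)π·10²) = -1521/(4900π) m/min
The level is dropping at 1521/(4900π) ≈ 0.09881 m/min.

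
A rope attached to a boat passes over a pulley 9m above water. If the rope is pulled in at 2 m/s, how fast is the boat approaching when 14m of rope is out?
28√115/115 ≈ 2.611 m/s

rope² = x² + 9²
x = √(14² - 9²) = √115
dx/dt = (rope/x) · d(rope)/dt = (14/√115) · (-2) = -28√115/115 m/s
The boat approaches at 28√115/115 ≈ 2.611 m/s.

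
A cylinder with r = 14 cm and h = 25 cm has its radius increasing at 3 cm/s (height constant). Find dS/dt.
318π cm²/s

S = 2πrh + 2πr² (lateral + bases)
dS/dt = (2πh + 4πr)·dr/dt = (2π·25 + 4π·14)·3
= 318π cm²/s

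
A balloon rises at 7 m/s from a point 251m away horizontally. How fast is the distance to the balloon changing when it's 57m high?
399√106/2650 ≈ 1.55 m/s

z² = 251² + y²
z = √(251² + 57²) = 25√106
dz/dt = y/z · dy/dt = 57/(25√106) · 7 = 399√106/2650 ≈ 1.55 m/s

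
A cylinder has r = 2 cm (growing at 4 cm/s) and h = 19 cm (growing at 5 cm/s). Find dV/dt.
324π cm³/s

V = πr²h
dV/dt = 2πrh·dr/dt + πr²·dh/dt
= 2π(2)(19)(4) + π(2)²(5)
= 324π cm³/s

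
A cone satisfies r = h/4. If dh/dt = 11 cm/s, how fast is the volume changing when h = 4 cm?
11π cm³/s

V = (1/3)π(h/4)²h = πh³/48
dV/dt = πh²/16 · 11
At h = 4: dV/dt = 11π cm³/s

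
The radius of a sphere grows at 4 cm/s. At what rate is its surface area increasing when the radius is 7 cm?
224π cm²/s

S = 4πr²
dS/dt = dS/dr · dr/dt = 8πr · 4
At r = 7: dS/dt = 224π cm²/s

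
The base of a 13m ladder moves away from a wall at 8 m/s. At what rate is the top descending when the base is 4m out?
32√17/51 ≈ 2.587 m/s

x² + y² = 13²
2x·dx/dt + 2y·dy/dt = 0
dy/dt = -x/y · dx/dt = -4/(3√17) · 8 = -32√17/51 m/s
The top is descending at 32√17/51 ≈ 2.587 m/s.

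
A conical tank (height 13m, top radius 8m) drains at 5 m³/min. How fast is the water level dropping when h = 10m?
169/(1280π) ≈ 0.04203 m/min

r/h = 8/13, so r = (8/13)h
V = (1/3)πr²h = (1/3)π((8/13)h)²h = (64/507)πh³
dV/dh = (64/169)πh²
dh/dt = (dV/dt)/(dV/dh) = -5/((64/169)π·10²) = -169/(1280π) m/min
The level is dropping at 169/(1280π) ≈ 0.04203 m/min.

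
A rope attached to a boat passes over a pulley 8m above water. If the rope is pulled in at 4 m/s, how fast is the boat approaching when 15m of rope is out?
60√161/161 ≈ 4.729 m/s

rope² = x² + 8²
x = √(15² - 8²) = √161
dx/dt = (rope/x) · d(rope)/dt = (15/√161) · (-4) = -60√161/161 m/s
The boat approaches at 60√161/161 ≈ 4.729 m/s.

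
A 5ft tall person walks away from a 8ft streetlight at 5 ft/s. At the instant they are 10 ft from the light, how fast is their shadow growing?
25/3 ft/s

By similar triangles: 8/(x+s) = 5/s
Solving: s = 5x/3
ds/dt = 5/3 · dx/dt = 5/3 · 5 = 25/3 ft/s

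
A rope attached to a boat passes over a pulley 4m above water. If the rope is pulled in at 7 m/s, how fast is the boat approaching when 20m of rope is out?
35√6/12 ≈ 7.144 m/s

rope² = x² + 4²
x = √(20² - 4²) = 8√6
dx/dt = (rope/x) · d(rope)/dt = (20/(8√6)) · (-7) = -35√6/12 m/s
The boat approaches at 35√6/12 ≈ 7.144 m/s.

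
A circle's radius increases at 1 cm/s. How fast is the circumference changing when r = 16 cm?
2π cm/s

C = 2πr
dC/dt = 2π · dr/dt = 2π · 1 = 2π cm/s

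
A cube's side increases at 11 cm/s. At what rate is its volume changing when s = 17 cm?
9537 cm³/s

V = s³
dV/dt = 3s² · ds/dt = 3·17²·11 = 9537 cm³/s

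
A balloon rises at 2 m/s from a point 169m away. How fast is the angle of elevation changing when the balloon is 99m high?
0.008811 rad/s

tan(θ) = y/169
sec²(θ) · dθ/dt = (1/169) · dy/dt
dθ/dt = cos²(θ)/169 · 2 = 169/(169² + 99²) · 2
dθ/dt = 0.008811 rad/s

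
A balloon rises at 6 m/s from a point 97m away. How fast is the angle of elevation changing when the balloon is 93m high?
0.032229 rad/s

tan(θ) = y/97
sec²(θ) · dθ/dt = (1/97) · dy/dt
dθ/dt = cos²(θ)/97 · 6 = 97/(97² + 93²) · 6
dθ/dt = 0.032229 rad/s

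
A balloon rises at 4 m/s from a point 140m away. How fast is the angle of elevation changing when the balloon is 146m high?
0.013687 rad/s

tan(θ) = y/140
sec²(θ) · dθ/dt = (1/140) · dy/dt
dθ/dt = cos²(θ)/140 · 4 = 140/(140² + 146²) · 4
dθ/dt = 0.013687 rad/s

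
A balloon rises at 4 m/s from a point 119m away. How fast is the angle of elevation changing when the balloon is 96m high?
0.020362 rad/s

tan(θ) = y/119
sec²(θ) · dθ/dt = (1/119) · dy/dt
dθ/dt = cos²(θ)/119 · 4 = 119/(119² + 96²) · 4
dθ/dt = 0.020362 rad/s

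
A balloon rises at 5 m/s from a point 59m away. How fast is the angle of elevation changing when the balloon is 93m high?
0.02432 rad/s

tan(θ) = y/59
sec²(θ) · dθ/dt = (1/59) · dy/dt
dθ/dt = cos²(θ)/59 · 5 = 59/(59² + 93²) · 5
dθ/dt = 0.02432 rad/s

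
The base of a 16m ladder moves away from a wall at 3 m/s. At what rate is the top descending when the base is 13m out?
13√87/29 ≈ 4.181 m/s

x² + y² = 16²
2x·dx/dt + 2y·dy/dt = 0
dy/dt = -x/y · dx/dt = -13/√87 · 3 = -13√87/29 m/s
The top is descending at 13√87/29 ≈ 4.181 m/s.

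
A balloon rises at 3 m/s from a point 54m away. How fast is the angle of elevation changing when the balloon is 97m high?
0.013144 rad/s

tan(θ) = y/54
sec²(θ) · dθ/dt = (1/54) · dy/dt
dθ/dt = cos²(θ)/54 · 3 = 54/(54² + 97²) · 3
dθ/dt = 0.013144 rad/s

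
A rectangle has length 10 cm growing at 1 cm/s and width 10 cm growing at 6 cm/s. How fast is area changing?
70 cm²/s

A = lw
dA/dt = w·dl/dt + l·dw/dt = 10·1 + 10·6 = 70 cm²/s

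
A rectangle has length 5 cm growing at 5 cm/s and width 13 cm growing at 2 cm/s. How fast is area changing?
75 cm²/s

A = lw
dA/dt = w·dl/dt + l·dw/dt = 13·5 + 5·2 = 75 cm²/s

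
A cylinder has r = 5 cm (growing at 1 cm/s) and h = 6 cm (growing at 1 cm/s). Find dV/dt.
85π cm³/s

V = πr²h
dV/dt = 2πrh·dr/dt + πr²·dh/dt
= 2π(5)(6)(1) + π(5)²(1)
= 85π cm³/s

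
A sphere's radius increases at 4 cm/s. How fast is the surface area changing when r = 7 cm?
224π cm²/s

S = 4πr²
dS/dt = dS/dr · dr/dt = 8πr · 4
At r = 7: dS/dt = 224π cm²/s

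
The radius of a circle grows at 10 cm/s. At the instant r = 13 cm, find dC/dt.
20π cm/s

C = 2πr
dC/dt = 2π · dr/dt = 2π · 10 = 20π cm/s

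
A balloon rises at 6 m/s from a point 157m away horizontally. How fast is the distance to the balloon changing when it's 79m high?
237√30890/15445 ≈ 2.697 m/s

z² = 157² + y²
z = √(157² + 79²) = √30890
dz/dt = y/z · dy/dt = 79/√30890 · 6 = 237√30890/15445 ≈ 2.697 m/s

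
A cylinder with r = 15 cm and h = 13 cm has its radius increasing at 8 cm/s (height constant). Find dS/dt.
688π cm²/s

S = 2πrh + 2πr² (lateral + bases)
dS/dt = (2πh + 4πr)·dr/dt = (2π·13 + 4π·15)·8
= 688π cm²/s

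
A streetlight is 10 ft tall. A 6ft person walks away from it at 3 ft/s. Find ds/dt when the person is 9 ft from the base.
9/2 ft/s

By similar triangles: 10/(x+s) = 6/s
Solving: s = 6x/4
ds/dt = 6/4 · dx/dt = 3/2 · 3 = 9/2 ft/s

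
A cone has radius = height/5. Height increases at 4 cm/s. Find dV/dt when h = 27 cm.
2916π/25 cm³/s

V = (1/3)π(h/5)²h = πh³/75
dV/dt = πh²/25 · 4
At h = 27: dV/dt = 2916π/25 cm³/s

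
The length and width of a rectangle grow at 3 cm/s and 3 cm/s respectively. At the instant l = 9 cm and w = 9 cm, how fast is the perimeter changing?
12 cm/s

P = 2(l + w)
dP/dt = 2(dl/dt + dw/dt) = 2(3 + 3) = 12 cm/s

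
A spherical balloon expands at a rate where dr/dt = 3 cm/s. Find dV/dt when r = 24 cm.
6912π cm³/s

V = (4/3)πr³
dV/dt = dV/dr · dr/dt = 4πr² · 3
At r = 24: dV/dt = 6912π cm³/s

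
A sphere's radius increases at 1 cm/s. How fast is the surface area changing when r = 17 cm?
136π cm²/s

S = 4πr²
dS/dt = dS/dr · dr/dt = 8πr · 1
At r = 17: dS/dt = 136π cm²/s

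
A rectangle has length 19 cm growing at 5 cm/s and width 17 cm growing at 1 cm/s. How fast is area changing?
104 cm²/s

A = lw
dA/dt = w·dl/dt + l·dw/dt = 17·5 + 19·1 = 104 cm²/s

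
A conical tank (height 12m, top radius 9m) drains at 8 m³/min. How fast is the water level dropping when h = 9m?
128/(729π) ≈ 0.05589 m/min

r/h = 9/12, so r = (3/4)h
V = (1/3)πr²h = (1/3)π((3/4)h)²h = (3/16)πh³
dV/dh = (9/16)πh²
dh/dt = (dV/dt)/(dV/dh) = -8/((9/16)π·9²) = -128/(729π) m/min
The level is dropping at 128/(729π) ≈ 0.05589 m/min.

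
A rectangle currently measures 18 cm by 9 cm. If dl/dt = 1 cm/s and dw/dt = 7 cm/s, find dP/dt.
16 cm/s

P = 2(l + w)
dP/dt = 2(dl/dt + dw/dt) = 2(1 + 7) = 16 cm/s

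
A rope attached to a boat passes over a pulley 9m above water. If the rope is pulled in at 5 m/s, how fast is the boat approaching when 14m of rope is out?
14√115/23 ≈ 6.528 m/s

rope² = x² + 9²
x = √(14² - 9²) = √115
dx/dt = (rope/x) · d(rope)/dt = (14/√115) · (-5) = -14√115/23 m/s
The boat approaches at 14√115/23 ≈ 6.528 m/s.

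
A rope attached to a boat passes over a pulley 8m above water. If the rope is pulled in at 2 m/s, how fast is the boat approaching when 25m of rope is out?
50√561/561 ≈ 2.111 m/s

rope² = x² + 8²
x = √(25² - 8²) = √561
dx/dt = (rope/x) · d(rope)/dt = (25/√561) · (-2) = -50√561/561 m/s
The boat approaches at 50√561/561 ≈ 2.111 m/s.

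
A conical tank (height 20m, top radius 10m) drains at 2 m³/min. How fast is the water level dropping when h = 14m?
2/(49π) ≈ 0.01299 m/min

r/h = 10/20, so r = (1/2)h
V = (1/3)πr²h = (1/3)π((1/2)h)²h = (1/12)πh³
dV/dh = (1/4)πh²
dh/dt = (dV/dt)/(dV/dh) = -2/((1/4)π·14²) = -2/(49π) m/min
The level is dropping at 2/(49π) ≈ 0.01299 m/min.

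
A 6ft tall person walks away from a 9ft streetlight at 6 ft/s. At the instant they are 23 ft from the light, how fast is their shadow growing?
12 ft/s

By similar triangles: 9/(x+s) = 6/s
Solving: s = 6x/3
ds/dt = 6/3 · dx/dt = 2 · 6 = 12 ft/s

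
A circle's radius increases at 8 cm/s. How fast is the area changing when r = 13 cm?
208π cm²/s

A = πr²
dA/dt = 2πr · dr/dt = 2π(13)(8) = 208π cm²/s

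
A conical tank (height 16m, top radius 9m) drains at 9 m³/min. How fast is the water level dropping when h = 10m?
64/(225π) ≈ 0.09054 m/min

r/h = 9/16, so r = (9/16)h
V = (1/3)πr²h = (1/3)π((9/16)h)²h = (27/256)πh³
dV/dh = (81/256)πh²
dh/dt = (dV/dt)/(dV/dh) = -9/((81/256)π·10²) = -64/(225π) m/min
The level is dropping at 64/(225π) ≈ 0.09054 m/min.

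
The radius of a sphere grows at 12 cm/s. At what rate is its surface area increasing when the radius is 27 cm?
2592π cm²/s

S = 4πr²
dS/dt = dS/dr · dr/dt = 8πr · 12
At r = 27: dS/dt = 2592π cm²/s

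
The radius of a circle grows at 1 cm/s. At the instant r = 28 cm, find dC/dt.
2π cm/s

C = 2πr
dC/dt = 2π · dr/dt = 2π · 1 = 2π cm/s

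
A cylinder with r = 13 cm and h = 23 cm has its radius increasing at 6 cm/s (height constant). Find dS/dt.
588π cm²/s

S = 2πrh + 2πr² (lateral + bases)
dS/dt = (2πh + 4πr)·dr/dt = (2π·23 + 4π·13)·6
= 588π cm²/s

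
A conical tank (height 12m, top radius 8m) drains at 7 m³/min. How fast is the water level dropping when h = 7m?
9/(28π) ≈ 0.1023 m/min

r/h = 8/12, so r = (2/3)h
V = (1/3)πr²h = (1/3)π((2/3)h)²h = (4/27)πh³
dV/dh = (4/9)πh²
dh/dt = (dV/dt)/(dV/dh) = -7/((4/9)π·7²) = -9/(28π) m/min
The level is dropping at 9/(28π) ≈ 0.1023 m/min.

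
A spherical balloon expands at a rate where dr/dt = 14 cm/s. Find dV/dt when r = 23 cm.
29624π cm³/s

V = (4/3)πr³
dV/dt = dV/dr · dr/dt = 4πr² · 14
At r = 23: dV/dt = 29624π cm³/s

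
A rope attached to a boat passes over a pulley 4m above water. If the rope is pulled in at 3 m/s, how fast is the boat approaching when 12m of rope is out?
9√2/4 ≈ 3.182 m/s

rope² = x² + 4²
x = √(12² - 4²) = 8√2
dx/dt = (rope/x) · d(rope)/dt = (12/(8√2)) · (-3) = -9√2/4 m/s
The boat approaches at 9√2/4 ≈ 3.182 m/s.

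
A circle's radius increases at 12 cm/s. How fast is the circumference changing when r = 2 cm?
24π cm/s

C = 2πr
dC/dt = 2π · dr/dt = 2π · 12 = 24π cm/s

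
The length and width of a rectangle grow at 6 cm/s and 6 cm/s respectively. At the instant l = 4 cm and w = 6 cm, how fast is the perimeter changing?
24 cm/s

P = 2(l + w)
dP/dt = 2(dl/dt + dw/dt) = 2(6 + 6) = 24 cm/s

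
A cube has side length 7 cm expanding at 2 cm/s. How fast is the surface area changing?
168 cm²/s

A = 6s²
dA/dt = 12s · ds/dt = 12·7·2 = 168 cm²/s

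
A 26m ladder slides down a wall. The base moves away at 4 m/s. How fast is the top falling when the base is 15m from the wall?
60√451/451 ≈ 2.825 m/s

x² + y² = 26²
2x·dx/dt + 2y·dy/dt = 0
dy/dt = -x/y · dx/dt = -15/√451 · 4 = -60√451/451 m/s
The top is descending at 60√451/451 ≈ 2.825 m/s.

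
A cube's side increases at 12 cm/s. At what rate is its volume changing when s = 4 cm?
576 cm³/s

V = s³
dV/dt = 3s² · ds/dt = 3·4²·12 = 576 cm³/s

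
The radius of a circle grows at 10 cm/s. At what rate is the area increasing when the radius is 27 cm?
540π cm²/s

A = πr²
dA/dt = 2πr · dr/dt = 2π(27)(10) = 540π cm²/s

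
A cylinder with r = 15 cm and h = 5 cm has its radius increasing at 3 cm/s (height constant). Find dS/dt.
210π cm²/s

S = 2πrh + 2πr² (lateral + bases)
dS/dt = (2πh + 4πr)·dr/dt = (2π·5 + 4π·15)·3
= 210π cm²/s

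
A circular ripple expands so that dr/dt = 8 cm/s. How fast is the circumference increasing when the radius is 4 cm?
16π cm/s

C = 2πr
dC/dt = 2π · dr/dt = 2π · 8 = 16π cm/s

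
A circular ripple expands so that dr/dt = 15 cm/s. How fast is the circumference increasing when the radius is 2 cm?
30π cm/s

C = 2πr
dC/dt = 2π · dr/dt = 2π · 15 = 30π cm/s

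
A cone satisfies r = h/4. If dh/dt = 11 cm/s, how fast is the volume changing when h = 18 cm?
891π/4 cm³/s

V = (1/3)π(h/4)²h = πh³/48
dV/dt = πh²/16 · 11
At h = 18: dV/dt = 891π/4 cm³/s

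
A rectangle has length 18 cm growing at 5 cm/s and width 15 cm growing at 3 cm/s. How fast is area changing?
129 cm²/s

A = lw
dA/dt = w·dl/dt + l·dw/dt = 15·5 + 18·3 = 129 cm²/s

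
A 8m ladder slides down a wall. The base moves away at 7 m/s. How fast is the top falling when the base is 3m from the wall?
21√55/55 ≈ 2.832 m/s

x² + y² = 8²
2x·dx/dt + 2y·dy/dt = 0
dy/dt = -x/y · dx/dt = -3/√55 · 7 = -21√55/55 m/s
The top is descending at 21√55/55 ≈ 2.832 m/s.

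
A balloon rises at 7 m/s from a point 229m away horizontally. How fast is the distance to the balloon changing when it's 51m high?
357√55042/55042 ≈ 1.522 m/s

z² = 229² + y²
z = √(229² + 51²) = √55042
dz/dt = y/z · dy/dt = 51/√55042 · 7 = 357√55042/55042 ≈ 1.522 m/s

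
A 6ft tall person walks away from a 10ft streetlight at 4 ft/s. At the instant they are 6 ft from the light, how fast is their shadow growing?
6 ft/s

By similar triangles: 10/(x+s) = 6/s
Solving: s = 6x/4
ds/dt = 6/4 · dx/dt = 3/2 · 4 = 6 ft/s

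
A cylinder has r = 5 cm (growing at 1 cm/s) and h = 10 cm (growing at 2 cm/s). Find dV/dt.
150π cm³/s

V = πr²h
dV/dt = 2πrh·dr/dt + πr²·dh/dt
= 2π(5)(10)(1) + π(5)²(2)
= 150π cm³/s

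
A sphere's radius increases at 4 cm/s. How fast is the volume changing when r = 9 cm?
1296π cm³/s

V = (4/3)πr³
dV/dt = dV/dr · dr/dt = 4πr² · 4
At r = 9: dV/dt = 1296π cm³/s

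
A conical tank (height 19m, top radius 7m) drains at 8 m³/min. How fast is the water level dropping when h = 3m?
2888/(441π) ≈ 2.085 m/min

r/h = 7/19, so r = (7/19)h
V = (1/3)πr²h = (1/3)π((7/19)h)²h = (49/1083)πh³
dV/dh = (49/361)πh²
dh/dt = (dV/dt)/(dV/dh) = -8/((49/361)π·3²) = -2888/(441π) m/min
The level is dropping at 2888/(441π) ≈ 2.085 m/min.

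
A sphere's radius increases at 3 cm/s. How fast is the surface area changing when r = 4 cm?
96π cm²/s

S = 4πr²
dS/dt = dS/dr · dr/dt = 8πr · 3
At r = 4: dS/dt = 96π cm²/s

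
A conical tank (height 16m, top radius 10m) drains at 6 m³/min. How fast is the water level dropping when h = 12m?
8/(75π) ≈ 0.03395 m/min

r/h = 10/16, so r = (5/8)h
V = (1/3)πr²h = (1/3)π((5/8)h)²h = (25/192)πh³
dV/dh = (25/64)πh²
dh/dt = (dV/dt)/(dV/dh) = -6/((25/64)π·12²) = -8/(75π) m/min
The level is dropping at 8/(75π) ≈ 0.03395 m/min.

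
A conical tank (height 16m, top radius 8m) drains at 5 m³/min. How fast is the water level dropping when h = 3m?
20/(9π) ≈ 0.7074 m/min

r/h = 8/16, so r = (1/2)h
V = (1/3)πr²h = (1/3)π((1/2)h)²h = (1/12)πh³
dV/dh = (1/4)πh²
dh/dt = (dV/dt)/(dV/dh) = -5/((1/4)π·3²) = -20/(9π) m/min
The level is dropping at 20/(9π) ≈ 0.7074 m/min.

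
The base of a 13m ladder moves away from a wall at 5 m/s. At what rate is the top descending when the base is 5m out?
25/12 ≈ 2.083 m/s

x² + y² = 13²
2x·dx/dt + 2y·dy/dt = 0
dy/dt = -x/y · dx/dt = -5/12 · 5 = -25/12 m/s
The top is descending at 25/12 ≈ 2.083 m/s.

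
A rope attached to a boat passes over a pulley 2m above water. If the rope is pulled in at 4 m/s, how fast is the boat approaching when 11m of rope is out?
44√13/39 ≈ 4.068 m/s

rope² = x² + 2²
x = √(11² - 2²) = 3√13
dx/dt = (rope/x) · d(rope)/dt = (11/(3√13)) · (-4) = -44√13/39 m/s
The boat approaches at 44√13/39 ≈ 4.068 m/s.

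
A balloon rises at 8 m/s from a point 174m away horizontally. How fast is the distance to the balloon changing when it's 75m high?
200√3989/3989 ≈ 3.167 m/s

z² = 174² + y²
z = √(174² + 75²) = 3√3989
dz/dt = y/z · dy/dt = 75/(3√3989) · 8 = 200√3989/3989 ≈ 3.167 m/s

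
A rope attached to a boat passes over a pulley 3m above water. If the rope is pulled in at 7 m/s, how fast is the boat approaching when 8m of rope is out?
56√55/55 ≈ 7.551 m/s

rope² = x² + 3²
x = √(8² - 3²) = √55
dx/dt = (rope/x) · d(rope)/dt = (8/√55) · (-7) = -56√55/55 m/s
The boat approaches at 56√55/55 ≈ 7.551 m/s.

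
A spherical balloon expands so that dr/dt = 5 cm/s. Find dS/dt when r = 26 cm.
1040π cm²/s

S = 4πr²
dS/dt = dS/dr · dr/dt = 8πr · 5
At r = 26: dS/dt = 1040π cm²/s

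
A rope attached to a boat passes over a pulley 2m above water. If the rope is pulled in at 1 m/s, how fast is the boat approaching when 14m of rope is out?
7√3/12 ≈ 1.01 m/s

rope² = x² + 2²
x = √(14² - 2²) = 8√3
dx/dt = (rope/x) · d(rope)/dt = (14/(8√3)) · (-1) = -7√3/12 m/s
The boat approaches at 7√3/12 ≈ 1.01 m/s.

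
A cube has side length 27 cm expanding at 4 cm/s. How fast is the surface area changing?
1296 cm²/s

A = 6s²
dA/dt = 12s · ds/dt = 12·27·4 = 1296 cm²/s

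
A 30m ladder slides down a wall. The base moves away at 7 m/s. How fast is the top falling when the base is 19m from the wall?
19√11/11 ≈ 5.729 m/s

x² + y² = 30²
2x·dx/dt + 2y·dy/dt = 0
dy/dt = -x/y · dx/dt = -19/(7√11) · 7 = -19√11/11 m/s
The top is descending at 19√11/11 ≈ 5.729 m/s.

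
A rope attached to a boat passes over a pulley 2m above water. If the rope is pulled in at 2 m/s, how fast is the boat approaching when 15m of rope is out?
30√221/221 ≈ 2.018 m/s

rope² = x² + 2²
x = √(15² - 2²) = √221
dx/dt = (rope/x) · d(rope)/dt = (15/√221) · (-2) = -30√221/221 m/s
The boat approaches at 30√221/221 ≈ 2.018 m/s.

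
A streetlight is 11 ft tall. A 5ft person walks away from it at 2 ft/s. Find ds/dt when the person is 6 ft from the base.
5/3 ft/s

By similar triangles: 11/(x+s) = 5/s
Solving: s = 5x/6
ds/dt = 5/6 · dx/dt = 5/6 · 2 = 5/3 ft/s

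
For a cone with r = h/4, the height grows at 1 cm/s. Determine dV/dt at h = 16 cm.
16π cm³/s

V = (1/3)π(h/4)²h = πh³/48
dV/dt = πh²/16 · 1
At h = 16: dV/dt = 16π cm³/s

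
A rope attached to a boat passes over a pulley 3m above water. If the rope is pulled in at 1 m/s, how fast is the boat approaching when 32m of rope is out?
32√1015/1015 ≈ 1.004 m/s

rope² = x² + 3²
x = √(32² - 3²) = √1015
dx/dt = (rope/x) · d(rope)/dt = (32/√1015) · (-1) = -32√1015/1015 m/s
The boat approaches at 32√1015/1015 ≈ 1.004 m/s.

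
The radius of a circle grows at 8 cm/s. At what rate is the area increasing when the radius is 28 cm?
448π cm²/s

A = πr²
dA/dt = 2πr · dr/dt = 2π(28)(8) = 448π cm²/s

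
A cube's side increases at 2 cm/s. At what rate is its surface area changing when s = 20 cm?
480 cm²/s

A = 6s²
dA/dt = 12s · ds/dt = 12·20·2 = 480 cm²/s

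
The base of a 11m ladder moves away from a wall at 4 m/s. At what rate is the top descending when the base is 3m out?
3√7/7 ≈ 1.134 m/s

x² + y² = 11²
2x·dx/dt + 2y·dy/dt = 0
dy/dt = -x/y · dx/dt = -3/(4√7) · 4 = -3√7/7 m/s
The top is descending at 3√7/7 ≈ 1.134 m/s.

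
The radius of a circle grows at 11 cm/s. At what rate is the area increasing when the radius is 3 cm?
66π cm²/s

A = πr²
dA/dt = 2πr · dr/dt = 2π(3)(11) = 66π cm²/s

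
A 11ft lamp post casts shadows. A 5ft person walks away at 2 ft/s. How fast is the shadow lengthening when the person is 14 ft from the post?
5/3 ft/s

By similar triangles: 11/(x+s) = 5/s
Solving: s = 5x/6
ds/dt = 5/6 · dx/dt = 5/6 · 2 = 5/3 ft/s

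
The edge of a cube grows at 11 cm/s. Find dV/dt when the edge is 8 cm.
2112 cm³/s

V = s³
dV/dt = 3s² · ds/dt = 3·8²·11 = 2112 cm³/s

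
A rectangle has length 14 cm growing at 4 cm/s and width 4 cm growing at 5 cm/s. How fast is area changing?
86 cm²/s

A = lw
dA/dt = w·dl/dt + l·dw/dt = 4·4 + 14·5 = 86 cm²/s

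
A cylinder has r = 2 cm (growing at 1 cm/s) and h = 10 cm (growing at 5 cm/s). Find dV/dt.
60π cm³/s

V = πr²h
dV/dt = 2πrh·dr/dt + πr²·dh/dt
= 2π(2)(10)(1) + π(2)²(5)
= 60π cm³/s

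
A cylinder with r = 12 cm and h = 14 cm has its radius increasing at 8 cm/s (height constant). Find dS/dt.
608π cm²/s

S = 2πrh + 2πr² (lateral + bases)
dS/dt = (2πh + 4πr)·dr/dt = (2π·14 + 4π·12)·8
= 608π cm²/s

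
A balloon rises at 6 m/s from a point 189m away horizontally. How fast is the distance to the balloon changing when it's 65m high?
195√39946/19973 ≈ 1.951 m/s

z² = 189² + y²
z = √(189² + 65²) = √39946
dz/dt = y/z · dy/dt = 65/√39946 · 6 = 195√39946/19973 ≈ 1.951 m/s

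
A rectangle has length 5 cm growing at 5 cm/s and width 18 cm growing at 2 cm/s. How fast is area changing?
100 cm²/s

A = lw
dA/dt = w·dl/dt + l·dw/dt = 18·5 + 5·2 = 100 cm²/s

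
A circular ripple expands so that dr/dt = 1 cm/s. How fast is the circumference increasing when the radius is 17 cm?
2π cm/s

C = 2πr
dC/dt = 2π · dr/dt = 2π · 1 = 2π cm/s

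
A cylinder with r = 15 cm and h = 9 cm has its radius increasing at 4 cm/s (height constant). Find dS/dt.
312π cm²/s

S = 2πrh + 2πr² (lateral + bases)
dS/dt = (2πh + 4πr)·dr/dt = (2π·9 + 4π·15)·4
= 312π cm²/s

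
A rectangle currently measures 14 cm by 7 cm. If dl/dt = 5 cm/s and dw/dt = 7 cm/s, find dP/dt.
24 cm/s

P = 2(l + w)
dP/dt = 2(dl/dt + dw/dt) = 2(5 + 7) = 24 cm/s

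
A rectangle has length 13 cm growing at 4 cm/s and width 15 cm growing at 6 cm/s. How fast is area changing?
138 cm²/s

A = lw
dA/dt = w·dl/dt + l·dw/dt = 15·4 + 13·6 = 138 cm²/s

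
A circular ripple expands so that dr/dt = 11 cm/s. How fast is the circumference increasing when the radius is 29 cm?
22π cm/s

C = 2πr
dC/dt = 2π · dr/dt = 2π · 11 = 22π cm/s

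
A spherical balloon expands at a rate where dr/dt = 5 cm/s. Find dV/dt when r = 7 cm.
980π cm³/s

V = (4/3)πr³
dV/dt = dV/dr · dr/dt = 4πr² · 5
At r = 7: dV/dt = 980π cm³/s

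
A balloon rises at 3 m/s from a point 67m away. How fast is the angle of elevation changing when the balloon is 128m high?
0.00963 rad/s

tan(θ) = y/67
sec²(θ) · dθ/dt = (1/67) · dy/dt
dθ/dt = cos²(θ)/67 · 3 = 67/(67² + 128²) · 3
dθ/dt = 0.00963 rad/s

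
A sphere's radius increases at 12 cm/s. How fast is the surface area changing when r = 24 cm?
2304π cm²/s

S = 4πr²
dS/dt = dS/dr · dr/dt = 8πr · 12
At r = 24: dS/dt = 2304π cm²/s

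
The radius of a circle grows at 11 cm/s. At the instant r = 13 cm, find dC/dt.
22π cm/s

C = 2πr
dC/dt = 2π · dr/dt = 2π · 11 = 22π cm/s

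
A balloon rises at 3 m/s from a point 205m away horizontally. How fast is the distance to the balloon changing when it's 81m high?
243√48586/48586 ≈ 1.102 m/s

z² = 205² + y²
z = √(205² + 81²) = √48586
dz/dt = y/z · dy/dt = 81/√48586 · 3 = 243√48586/48586 ≈ 1.102 m/s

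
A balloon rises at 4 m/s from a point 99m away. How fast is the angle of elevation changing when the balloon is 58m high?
0.03008 rad/s

tan(θ) = y/99
sec²(θ) · dθ/dt = (1/99) · dy/dt
dθ/dt = cos²(θ)/99 · 4 = 99/(99² + 58²) · 4
dθ/dt = 0.03008 rad/s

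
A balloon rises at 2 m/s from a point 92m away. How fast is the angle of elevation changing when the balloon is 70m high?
0.013768 rad/s

tan(θ) = y/92
sec²(θ) · dθ/dt = (1/92) · dy/dt
dθ/dt = cos²(θ)/92 · 2 = 92/(92² + 70²) · 2
dθ/dt = 0.013768 rad/s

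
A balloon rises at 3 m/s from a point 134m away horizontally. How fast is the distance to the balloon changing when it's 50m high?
75√5114/5114 ≈ 1.049 m/s

z² = 134² + y²
z = √(134² + 50²) = 2√5114
dz/dt = y/z · dy/dt = 50/(2√5114) · 3 = 75√5114/5114 ≈ 1.049 m/s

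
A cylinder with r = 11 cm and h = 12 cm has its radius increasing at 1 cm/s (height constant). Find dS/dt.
68π cm²/s

S = 2πrh + 2πr² (lateral + bases)
dS/dt = (2πh + 4πr)·dr/dt = (2π·12 + 4π·11)·1
= 68π cm²/s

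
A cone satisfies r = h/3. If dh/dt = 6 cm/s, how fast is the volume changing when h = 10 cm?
200π/3 cm³/s

V = (1/3)π(h/3)²h = πh³/27
dV/dt = πh²/9 · 6
At h = 10: dV/dt = 200π/3 cm³/s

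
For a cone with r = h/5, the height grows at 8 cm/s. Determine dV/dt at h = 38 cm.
11552π/25 cm³/s

V = (1/3)π(h/5)²h = πh³/75
dV/dt = πh²/25 · 8
At h = 38: dV/dt = 11552π/25 cm³/s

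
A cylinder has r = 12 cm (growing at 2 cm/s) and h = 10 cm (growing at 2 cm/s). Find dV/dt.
768π cm³/s

V = πr²h
dV/dt = 2πrh·dr/dt + πr²·dh/dt
= 2π(12)(10)(2) + π(12)²(2)
= 768π cm³/s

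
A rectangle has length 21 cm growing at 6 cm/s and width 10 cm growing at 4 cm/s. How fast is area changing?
144 cm²/s

A = lw
dA/dt = w·dl/dt + l·dw/dt = 10·6 + 21·4 = 144 cm²/s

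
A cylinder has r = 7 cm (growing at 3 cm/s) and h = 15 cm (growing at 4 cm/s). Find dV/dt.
826π cm³/s

V = πr²h
dV/dt = 2πrh·dr/dt + πr²·dh/dt
= 2π(7)(15)(3) + π(7)²(4)
= 826π cm³/s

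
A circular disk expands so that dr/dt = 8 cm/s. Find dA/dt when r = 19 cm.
304π cm²/s

A = πr²
dA/dt = 2πr · dr/dt = 2π(19)(8) = 304π cm²/s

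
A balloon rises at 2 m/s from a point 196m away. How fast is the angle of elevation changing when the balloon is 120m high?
0.007422 rad/s

tan(θ) = y/196
sec²(θ) · dθ/dt = (1/196) · dy/dt
dθ/dt = cos²(θ)/196 · 2 = 196/(196² + 120²) · 2
dθ/dt = 0.007422 rad/s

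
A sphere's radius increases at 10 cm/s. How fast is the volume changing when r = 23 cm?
21160π cm³/s

V = (4/3)πr³
dV/dt = dV/dr · dr/dt = 4πr² · 10
At r = 23: dV/dt = 21160π cm³/s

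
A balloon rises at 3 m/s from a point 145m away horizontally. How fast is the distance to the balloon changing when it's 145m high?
3√2/2 ≈ 2.121 m/s

z² = 145² + y²
z = √(145² + 145²) = 145√2
dz/dt = y/z · dy/dt = 145/(145√2) · 3 = 3√2/2 ≈ 2.121 m/s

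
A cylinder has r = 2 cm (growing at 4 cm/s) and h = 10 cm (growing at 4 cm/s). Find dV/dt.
176π cm³/s

V = πr²h
dV/dt = 2πrh·dr/dt + πr²·dh/dt
= 2π(2)(10)(4) + π(2)²(4)
= 176π cm³/s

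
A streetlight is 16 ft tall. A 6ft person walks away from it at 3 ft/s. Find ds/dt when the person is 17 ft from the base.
9/5 ft/s

By similar triangles: 16/(x+s) = 6/s
Solving: s = 6x/10
ds/dt = 6/10 · dx/dt = 3/5 · 3 = 9/5 ft/s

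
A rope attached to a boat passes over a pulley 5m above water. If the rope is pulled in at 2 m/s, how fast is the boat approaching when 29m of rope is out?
29√51/102 ≈ 2.03 m/s

rope² = x² + 5²
x = √(29² - 5²) = 4√51
dx/dt = (rope/x) · d(rope)/dt = (29/(4√51)) · (-2) = -29√51/102 m/s
The boat approaches at 29√51/102 ≈ 2.03 m/s.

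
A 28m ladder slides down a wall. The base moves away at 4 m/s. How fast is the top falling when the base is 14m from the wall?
4√3/3 ≈ 2.309 m/s

x² + y² = 28²
2x·dx/dt + 2y·dy/dt = 0
dy/dt = -x/y · dx/dt = -14/(14√3) · 4 = -4√3/3 m/s
The top is descending at 4√3/3 ≈ 2.309 m/s.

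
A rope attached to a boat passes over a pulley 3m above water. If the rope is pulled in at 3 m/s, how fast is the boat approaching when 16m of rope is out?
48√247/247 ≈ 3.054 m/s

rope² = x² + 3²
x = √(16² - 3²) = √247
dx/dt = (rope/x) · d(rope)/dt = (16/√247) · (-3) = -48√247/247 m/s
The boat approaches at 48√247/247 ≈ 3.054 m/s.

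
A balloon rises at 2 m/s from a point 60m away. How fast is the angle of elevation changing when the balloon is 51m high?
0.019352 rad/s

tan(θ) = y/60
sec²(θ) · dθ/dt = (1/60) · dy/dt
dθ/dt = cos²(θ)/60 · 2 = 60/(60² + 51²) · 2
dθ/dt = 0.019352 rad/s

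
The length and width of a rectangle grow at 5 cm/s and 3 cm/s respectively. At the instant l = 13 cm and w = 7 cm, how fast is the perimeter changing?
16 cm/s

P = 2(l + w)
dP/dt = 2(dl/dt + dw/dt) = 2(5 + 3) = 16 cm/s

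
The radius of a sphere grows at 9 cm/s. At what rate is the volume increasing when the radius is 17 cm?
10404π cm³/s

V = (4/3)πr³
dV/dt = dV/dr · dr/dt = 4πr² · 9
At r = 17: dV/dt = 10404π cm³/s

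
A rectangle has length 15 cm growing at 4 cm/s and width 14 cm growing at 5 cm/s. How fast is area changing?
131 cm²/s

A = lw
dA/dt = w·dl/dt + l·dw/dt = 14·4 + 15·5 = 131 cm²/s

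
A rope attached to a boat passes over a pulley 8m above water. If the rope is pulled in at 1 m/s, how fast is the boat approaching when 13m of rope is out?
13√105/105 ≈ 1.269 m/s

rope² = x² + 8²
x = √(13² - 8²) = √105
dx/dt = (rope/x) · d(rope)/dt = (13/√105) · (-1) = -13√105/105 m/s
The boat approaches at 13√105/105 ≈ 1.269 m/s.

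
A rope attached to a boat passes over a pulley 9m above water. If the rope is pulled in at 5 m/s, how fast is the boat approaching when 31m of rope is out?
31√55/44 ≈ 5.225 m/s

rope² = x² + 9²
x = √(31² - 9²) = 4√55
dx/dt = (rope/x) · d(rope)/dt = (31/(4√55)) · (-5) = -31√55/44 m/s
The boat approaches at 31√55/44 ≈ 5.225 m/s.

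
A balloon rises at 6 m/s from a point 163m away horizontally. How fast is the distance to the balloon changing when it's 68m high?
408√31193/31193 ≈ 2.31 m/s

z² = 163² + y²
z = √(163² + 68²) = √31193
dz/dt = y/z · dy/dt = 68/√31193 · 6 = 408√31193/31193 ≈ 2.31 m/s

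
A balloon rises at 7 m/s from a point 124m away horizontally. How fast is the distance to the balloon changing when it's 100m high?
175√1586/1586 ≈ 4.394 m/s

z² = 124² + y²
z = √(124² + 100²) = 4√1586
dz/dt = y/z · dy/dt = 100/(4√1586) · 7 = 175√1586/1586 ≈ 4.394 m/s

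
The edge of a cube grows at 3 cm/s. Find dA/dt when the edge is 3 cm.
108 cm²/s

A = 6s²
dA/dt = 12s · ds/dt = 12·3·3 = 108 cm²/s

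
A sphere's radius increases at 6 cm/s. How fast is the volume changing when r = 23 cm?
12696π cm³/s

V = (4/3)πr³
dV/dt = dV/dr · dr/dt = 4πr² · 6
At r = 23: dV/dt = 12696π cm³/s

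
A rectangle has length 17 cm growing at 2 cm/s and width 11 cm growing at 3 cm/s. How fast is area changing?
73 cm²/s

A = lw
dA/dt = w·dl/dt + l·dw/dt = 11·2 + 17·3 = 73 cm²/s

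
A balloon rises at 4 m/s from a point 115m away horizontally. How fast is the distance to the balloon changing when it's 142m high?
568√33389/33389 ≈ 3.108 m/s

z² = 115² + y²
z = √(115² + 142²) = √33389
dz/dt = y/z · dy/dt = 142/√33389 · 4 = 568√33389/33389 ≈ 3.108 m/s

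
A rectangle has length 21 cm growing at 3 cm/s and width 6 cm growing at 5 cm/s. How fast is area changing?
123 cm²/s

A = lw
dA/dt = w·dl/dt + l·dw/dt = 6·3 + 21·5 = 123 cm²/s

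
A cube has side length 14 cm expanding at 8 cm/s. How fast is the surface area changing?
1344 cm²/s

A = 6s²
dA/dt = 12s · ds/dt = 12·14·8 = 1344 cm²/s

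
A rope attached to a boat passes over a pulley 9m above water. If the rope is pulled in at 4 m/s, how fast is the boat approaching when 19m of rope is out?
19√70/35 ≈ 4.542 m/s

rope² = x² + 9²
x = √(19² - 9²) = 2√70
dx/dt = (rope/x) · d(rope)/dt = (19/(2√70)) · (-4) = -19√70/35 m/s
The boat approaches at 19√70/35 ≈ 4.542 m/s.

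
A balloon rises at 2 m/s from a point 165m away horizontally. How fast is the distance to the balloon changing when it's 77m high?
7√274/137 ≈ 0.8458 m/s

z² = 165² + y²
z = √(165² + 77²) = 11√274
dz/dt = y/z · dy/dt = 77/(11√274) · 2 = 7√274/137 ≈ 0.8458 m/s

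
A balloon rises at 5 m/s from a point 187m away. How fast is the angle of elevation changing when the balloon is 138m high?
0.017311 rad/s

tan(θ) = y/187
sec²(θ) · dθ/dt = (1/187) · dy/dt
dθ/dt = cos²(θ)/187 · 5 = 187/(187² + 138²) · 5
dθ/dt = 0.017311 rad/s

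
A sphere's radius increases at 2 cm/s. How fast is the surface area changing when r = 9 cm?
144π cm²/s

S = 4πr²
dS/dt = dS/dr · dr/dt = 8πr · 2
At r = 9: dS/dt = 144π cm²/s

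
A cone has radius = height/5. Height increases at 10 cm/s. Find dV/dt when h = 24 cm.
1152π/5 cm³/s

V = (1/3)π(h/5)²h = πh³/75
dV/dt = πh²/25 · 10
At h = 24: dV/dt = 1152π/5 cm³/s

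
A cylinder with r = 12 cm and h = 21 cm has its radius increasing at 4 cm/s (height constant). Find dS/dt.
360π cm²/s

S = 2πrh + 2πr² (lateral + bases)
dS/dt = (2πh + 4πr)·dr/dt = (2π·21 + 4π·12)·4
= 360π cm²/s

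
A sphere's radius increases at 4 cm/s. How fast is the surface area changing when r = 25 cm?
800π cm²/s

S = 4πr²
dS/dt = dS/dr · dr/dt = 8πr · 4
At r = 25: dS/dt = 800π cm²/s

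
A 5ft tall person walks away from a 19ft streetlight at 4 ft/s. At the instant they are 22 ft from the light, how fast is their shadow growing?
10/7 ft/s

By similar triangles: 19/(x+s) = 5/s
Solving: s = 5x/14
ds/dt = 5/14 · dx/dt = 5/14 · 4 = 10/7 ft/s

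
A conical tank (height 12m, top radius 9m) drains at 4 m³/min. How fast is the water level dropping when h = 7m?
64/(441π) ≈ 0.04619 m/min

r/h = 9/12, so r = (3/4)h
V = (1/3)πr²h = (1/3)π((3/4)h)²h = (3/16)πh³
dV/dh = (9/16)πh²
dh/dt = (dV/dt)/(dV/dh) = -4/((9/16)π·7²) = -64/(441π) m/min
The level is dropping at 64/(441π) ≈ 0.04619 m/min.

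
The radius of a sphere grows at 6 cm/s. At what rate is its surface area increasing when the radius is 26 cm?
1248π cm²/s

S = 4πr²
dS/dt = dS/dr · dr/dt = 8πr · 6
At r = 26: dS/dt = 1248π cm²/s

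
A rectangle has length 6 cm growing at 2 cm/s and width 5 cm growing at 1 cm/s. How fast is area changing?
16 cm²/s

A = lw
dA/dt = w·dl/dt + l·dw/dt = 5·2 + 6·1 = 16 cm²/s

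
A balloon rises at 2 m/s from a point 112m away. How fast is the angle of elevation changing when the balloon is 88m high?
0.011041 rad/s

tan(θ) = y/112
sec²(θ) · dθ/dt = (1/112) · dy/dt
dθ/dt = cos²(θ)/112 · 2 = 112/(112² + 88²) · 2
dθ/dt = 0.011041 rad/s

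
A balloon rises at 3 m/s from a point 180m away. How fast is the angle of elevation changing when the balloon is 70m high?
0.014477 rad/s

tan(θ) = y/180
sec²(θ) · dθ/dt = (1/180) · dy/dt
dθ/dt = cos²(θ)/180 · 3 = 180/(180² + 70²) · 3
dθ/dt = 0.014477 rad/s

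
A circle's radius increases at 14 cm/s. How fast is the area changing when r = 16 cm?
448π cm²/s

A = πr²
dA/dt = 2πr · dr/dt = 2π(16)(14) = 448π cm²/s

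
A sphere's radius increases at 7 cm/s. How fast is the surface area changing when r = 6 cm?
336π cm²/s

S = 4πr²
dS/dt = dS/dr · dr/dt = 8πr · 7
At r = 6: dS/dt = 336π cm²/s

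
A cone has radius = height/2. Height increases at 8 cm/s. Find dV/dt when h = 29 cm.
1682π cm³/s

V = (1/3)π(h/2)²h = πh³/12
dV/dt = πh²/4 · 8
At h = 29: dV/dt = 1682π cm³/s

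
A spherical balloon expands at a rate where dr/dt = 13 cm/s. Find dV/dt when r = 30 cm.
46800π cm³/s

V = (4/3)πr³
dV/dt = dV/dr · dr/dt = 4πr² · 13
At r = 30: dV/dt = 46800π cm³/s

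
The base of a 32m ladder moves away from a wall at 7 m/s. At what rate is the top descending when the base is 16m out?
7√3/3 ≈ 4.041 m/s

x² + y² = 32²
2x·dx/dt + 2y·dy/dt = 0
dy/dt = -x/y · dx/dt = -16/(16√3) · 7 = -7√3/3 m/s
The top is descending at 7√3/3 ≈ 4.041 m/s.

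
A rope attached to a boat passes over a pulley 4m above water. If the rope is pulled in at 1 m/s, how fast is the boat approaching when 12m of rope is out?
3√2/4 ≈ 1.061 m/s

rope² = x² + 4²
x = √(12² - 4²) = 8√2
dx/dt = (rope/x) · d(rope)/dt = (12/(8√2)) · (-1) = -3√2/4 m/s
The boat approaches at 3√2/4 ≈ 1.061 m/s.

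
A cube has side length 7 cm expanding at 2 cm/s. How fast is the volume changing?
294 cm³/s

V = s³
dV/dt = 3s² · ds/dt = 3·7²·2 = 294 cm³/s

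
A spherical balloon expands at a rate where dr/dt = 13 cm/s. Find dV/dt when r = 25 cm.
32500π cm³/s

V = (4/3)πr³
dV/dt = dV/dr · dr/dt = 4πr² · 13
At r = 25: dV/dt = 32500π cm³/s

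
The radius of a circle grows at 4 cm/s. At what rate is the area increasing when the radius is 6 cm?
48π cm²/s

A = πr²
dA/dt = 2πr · dr/dt = 2π(6)(4) = 48π cm²/s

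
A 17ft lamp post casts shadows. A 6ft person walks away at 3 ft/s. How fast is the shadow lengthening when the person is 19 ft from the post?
18/11 ft/s

By similar triangles: 17/(x+s) = 6/s
Solving: s = 6x/11
ds/dt = 6/11 · dx/dt = 6/11 · 3 = 18/11 ft/s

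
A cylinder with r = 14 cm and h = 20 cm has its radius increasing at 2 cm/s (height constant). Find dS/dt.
192π cm²/s

S = 2πrh + 2πr² (lateral + bases)
dS/dt = (2πh + 4πr)·dr/dt = (2π·20 + 4π·14)·2
= 192π cm²/s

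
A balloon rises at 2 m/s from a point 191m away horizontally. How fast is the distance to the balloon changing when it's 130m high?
260√53381/53381 ≈ 1.125 m/s

z² = 191² + y²
z = √(191² + 130²) = √53381
dz/dt = y/z · dy/dt = 130/√53381 · 2 = 260√53381/53381 ≈ 1.125 m/s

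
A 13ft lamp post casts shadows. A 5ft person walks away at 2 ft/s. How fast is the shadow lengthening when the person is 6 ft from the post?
5/4 ft/s

By similar triangles: 13/(x+s) = 5/s
Solving: s = 5x/8
ds/dt = 5/8 · dx/dt = 5/8 · 2 = 5/4 ft/s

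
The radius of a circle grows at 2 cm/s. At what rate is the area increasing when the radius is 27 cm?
108π cm²/s

A = πr²
dA/dt = 2πr · dr/dt = 2π(27)(2) = 108π cm²/s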